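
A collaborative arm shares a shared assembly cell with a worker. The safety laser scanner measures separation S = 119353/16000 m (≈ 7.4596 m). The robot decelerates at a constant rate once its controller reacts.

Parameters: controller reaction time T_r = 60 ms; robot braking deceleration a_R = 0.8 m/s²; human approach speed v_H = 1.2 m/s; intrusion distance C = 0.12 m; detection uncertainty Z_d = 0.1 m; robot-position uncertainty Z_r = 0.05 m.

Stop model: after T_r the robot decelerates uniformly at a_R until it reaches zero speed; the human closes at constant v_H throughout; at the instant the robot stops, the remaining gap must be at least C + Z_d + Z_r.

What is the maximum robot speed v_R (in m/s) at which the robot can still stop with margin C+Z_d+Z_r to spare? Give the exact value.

quadratic (5/8)·v² + (39/25)·v + (-113881/16000) = 0
  disc = (39/25)² − 4·(5/8)·(-113881/16000) = 3236401/160000 ; √disc = 1799/400
  v_R = (−(39/25) + 1799/400) / (2·(5/8)) = 47/20 m/s
check:
stop time T_s = (47/20)/(4/5) = 2.9375 s
robot covers v_R·T_r = 2.3500·0.0600 = 0.1410 m before braking
robot covers 2.3500·2.9375 − ½·0.8000·2.9375² = 3.4516 m while stopping
human closes 1.2000·2.9975 = 3.5970 m
C+Z_d+Z_r = 0.1200+0.1000+0.0500 = 0.2700 m
sum ≈ 0.1410+3.4516+3.5970+0.2700 ≈ 7.4596 m = S ✓

v_R_max = 47/20 m/s = 2.3500 m/s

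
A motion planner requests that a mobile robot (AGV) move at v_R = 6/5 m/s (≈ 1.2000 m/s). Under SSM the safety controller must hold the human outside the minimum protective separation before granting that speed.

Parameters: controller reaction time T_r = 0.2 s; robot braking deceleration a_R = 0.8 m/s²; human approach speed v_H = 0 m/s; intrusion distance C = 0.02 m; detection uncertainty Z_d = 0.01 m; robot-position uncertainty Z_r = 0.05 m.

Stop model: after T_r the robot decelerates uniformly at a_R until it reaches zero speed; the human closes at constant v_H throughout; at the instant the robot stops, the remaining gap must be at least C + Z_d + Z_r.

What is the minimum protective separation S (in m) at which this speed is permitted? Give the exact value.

braking lasts T_s = (6/5)/(4/5) = 1.5000 s
robot covers v_R·T_r = 1.2000·0.2000 = 0.2400 m before braking
braking distance = 1.2000²/(2·0.8000) = 0.9000 m
human closes 0.0000·1.7000 = 0.0000 m
C+Z_d+Z_r = 0.0200+0.0100+0.0500 = 0.0800 m
S_min ≈ 0.2400+0.9000+0.0000+0.0800  ⇒  S_min = 61/50 m

S_min = 61/50 m = 1.2200 m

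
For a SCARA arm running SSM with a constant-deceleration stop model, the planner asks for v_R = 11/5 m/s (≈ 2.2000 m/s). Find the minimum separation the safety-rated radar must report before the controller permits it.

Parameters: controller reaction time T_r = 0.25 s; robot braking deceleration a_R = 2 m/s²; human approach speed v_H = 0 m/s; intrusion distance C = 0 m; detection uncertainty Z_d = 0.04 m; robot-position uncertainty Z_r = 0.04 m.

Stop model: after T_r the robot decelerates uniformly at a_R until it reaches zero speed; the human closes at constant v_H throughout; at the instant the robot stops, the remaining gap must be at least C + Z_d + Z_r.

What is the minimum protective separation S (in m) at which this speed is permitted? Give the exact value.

S_min = 46/25 m = 1.8400 m

braking lasts T_s = (11/5)/2 = 1.1000 s
robot covers v_R·T_r = 2.2000·0.2500 = 0.5500 m before braking
robot under decel: 2.2000²/(2·2.0000) = 1.2100 m
human closes 0.0000·1.3500 = 0.0000 m
margins: 0.0000+0.0400+0.0400 = 0.0800 m
S_min ≈ 0.5500+1.2100+0.0000+0.0800  ⇒  S_min = 46/25 m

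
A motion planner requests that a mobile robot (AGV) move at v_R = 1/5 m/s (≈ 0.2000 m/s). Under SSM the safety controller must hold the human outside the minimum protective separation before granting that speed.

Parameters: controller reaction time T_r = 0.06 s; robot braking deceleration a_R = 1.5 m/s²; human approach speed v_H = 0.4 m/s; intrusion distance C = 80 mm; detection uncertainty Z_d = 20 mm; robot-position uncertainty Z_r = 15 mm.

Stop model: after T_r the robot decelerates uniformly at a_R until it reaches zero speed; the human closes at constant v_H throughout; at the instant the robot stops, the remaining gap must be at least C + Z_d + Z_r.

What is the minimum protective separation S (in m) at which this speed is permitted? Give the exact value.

S_min = 653/3000 m = 0.2177 m

stop time T_s = (1/5)/(3/2) = 0.1333 s
robot in T_r: 0.2000·0.0600 = 0.0120 m
robot covers 0.2000·0.1333 − ½·1.5000·0.1333² = 0.0133 m while stopping
human closes 0.4000·0.1933 = 0.0773 m
residual clearance needed = 0.0800+0.0200+0.0150 = 0.1150 m
S_min ≈ 0.0120+0.0133+0.0773+0.1150  ⇒  S_min = 653/3000 m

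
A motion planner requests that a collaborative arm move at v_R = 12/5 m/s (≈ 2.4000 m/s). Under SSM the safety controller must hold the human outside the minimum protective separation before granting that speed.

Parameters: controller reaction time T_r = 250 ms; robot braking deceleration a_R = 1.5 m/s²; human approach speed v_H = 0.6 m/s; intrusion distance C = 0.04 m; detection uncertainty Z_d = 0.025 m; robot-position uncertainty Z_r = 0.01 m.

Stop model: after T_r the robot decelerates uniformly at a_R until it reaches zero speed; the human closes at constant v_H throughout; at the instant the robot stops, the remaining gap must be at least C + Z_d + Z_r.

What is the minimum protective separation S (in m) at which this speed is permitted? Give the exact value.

S_min = 741/200 m = 3.7050 m

T_s = v_R/a_R = (12/5)/(3/2) = 1.6000 s
reaction-phase robot travel = 2.4000·0.2500 = 0.6000 m
robot covers 2.4000·1.6000 − ½·1.5000·1.6000² = 1.9200 m while stopping
person approaches 0.6000·(0.2500+1.6000) = 1.1100 m
margins: 0.0400+0.0250+0.0100 = 0.0750 m
S_min ≈ 0.6000+1.9200+1.1100+0.0750  ⇒  S_min = 741/200 m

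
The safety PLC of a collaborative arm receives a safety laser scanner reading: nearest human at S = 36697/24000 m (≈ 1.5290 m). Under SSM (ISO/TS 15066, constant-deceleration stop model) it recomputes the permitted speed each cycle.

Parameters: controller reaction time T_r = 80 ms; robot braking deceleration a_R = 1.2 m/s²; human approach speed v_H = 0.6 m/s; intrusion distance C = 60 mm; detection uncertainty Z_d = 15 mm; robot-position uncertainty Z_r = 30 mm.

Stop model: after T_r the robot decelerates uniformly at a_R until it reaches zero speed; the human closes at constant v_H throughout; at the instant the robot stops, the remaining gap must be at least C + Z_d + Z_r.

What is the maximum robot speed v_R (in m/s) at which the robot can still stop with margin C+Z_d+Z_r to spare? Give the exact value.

collect terms ⇒ (5/12)·v_R² + (29/50)·v_R + (-1321/960) = 0
  disc = (29/50)² − 4·(5/12)·(-1321/960) = 946729/360000 ; √disc = 973/600
  v_R = (−(29/50) + 973/600) / (2·(5/12)) = 5/4 m/s
check:
braking lasts T_s = (5/4)/(6/5) = 1.0417 s
robot in T_r: 1.2500·0.0800 = 0.1000 m
robot under decel: 1.2500²/(2·1.2000) = 0.6510 m
person approaches 0.6000·(0.0800+1.0417) = 0.6730 m
residual clearance needed = 0.0600+0.0150+0.0300 = 0.1050 m
sum ≈ 0.1000+0.6510+0.6730+0.1050 ≈ 1.5290 m = S ✓

v_R_max = 5/4 m/s = 1.2500 m/s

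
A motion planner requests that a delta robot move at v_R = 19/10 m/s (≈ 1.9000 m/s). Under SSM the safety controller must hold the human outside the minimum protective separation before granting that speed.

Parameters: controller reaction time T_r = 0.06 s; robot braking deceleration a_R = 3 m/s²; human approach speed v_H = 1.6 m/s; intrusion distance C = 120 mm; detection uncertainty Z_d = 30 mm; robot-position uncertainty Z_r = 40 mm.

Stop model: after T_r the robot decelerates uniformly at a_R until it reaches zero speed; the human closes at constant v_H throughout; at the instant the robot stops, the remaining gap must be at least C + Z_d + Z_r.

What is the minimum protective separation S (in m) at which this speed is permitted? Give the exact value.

S_min = 403/200 m = 2.0150 m

stop time T_s = (19/10)/3 = 0.6333 s
robot in T_r: 1.9000·0.0600 = 0.1140 m
braking distance = 1.9000²/(2·3.0000) = 0.6017 m
human over T_r+T_s: 1.6000·(0.0600+0.6333) = 1.1093 m
C+Z_d+Z_r = 0.1200+0.0300+0.0400 = 0.1900 m
S_min ≈ 0.1140+0.6017+1.1093+0.1900  ⇒  S_min = 403/200 m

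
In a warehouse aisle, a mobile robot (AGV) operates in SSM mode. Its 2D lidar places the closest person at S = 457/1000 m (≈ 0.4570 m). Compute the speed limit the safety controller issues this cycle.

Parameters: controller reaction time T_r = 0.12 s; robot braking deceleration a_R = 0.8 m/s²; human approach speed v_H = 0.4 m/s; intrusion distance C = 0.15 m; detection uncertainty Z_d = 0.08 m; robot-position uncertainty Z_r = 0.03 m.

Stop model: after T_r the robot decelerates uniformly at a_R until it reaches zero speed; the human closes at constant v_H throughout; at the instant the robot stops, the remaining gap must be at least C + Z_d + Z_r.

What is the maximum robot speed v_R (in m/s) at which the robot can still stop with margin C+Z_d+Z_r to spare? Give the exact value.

quadratic (5/8)·v² + (31/50)·v + (-149/1000) = 0
  disc = (31/50)² − 4·(5/8)·(-149/1000) = 7569/10000 ; √disc = 87/100
  v_R = (−(31/50) + 87/100) / (2·(5/8)) = 1/5 m/s
check:
stop time T_s = (1/5)/(4/5) = 0.2500 s
robot in T_r: 0.2000·0.1200 = 0.0240 m
robot under decel: 0.2000²/(2·0.8000) = 0.0250 m
human over T_r+T_s: 0.4000·(0.1200+0.2500) = 0.1480 m
C+Z_d+Z_r = 0.1500+0.0800+0.0300 = 0.2600 m
sum ≈ 0.0240+0.0250+0.1480+0.2600 ≈ 0.4570 m = S ✓

v_R_max = 1/5 m/s = 0.2000 m/s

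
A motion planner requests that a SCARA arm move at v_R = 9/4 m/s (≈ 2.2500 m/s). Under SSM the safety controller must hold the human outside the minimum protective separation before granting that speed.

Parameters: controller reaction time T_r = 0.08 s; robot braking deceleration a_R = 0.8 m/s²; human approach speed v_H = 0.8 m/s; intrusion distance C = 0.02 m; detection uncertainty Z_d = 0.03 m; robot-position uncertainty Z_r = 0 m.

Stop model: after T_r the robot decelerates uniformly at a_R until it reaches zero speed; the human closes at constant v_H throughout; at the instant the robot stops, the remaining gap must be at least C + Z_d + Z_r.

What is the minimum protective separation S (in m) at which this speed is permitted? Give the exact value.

S_min = 91329/16000 m = 5.7081 m

T_s = v_R/a_R = (9/4)/(4/5) = 2.8125 s
reaction-phase robot travel = 2.2500·0.0800 = 0.1800 m
braking distance = 2.2500²/(2·0.8000) = 3.1641 m
human over T_r+T_s: 0.8000·(0.0800+2.8125) = 2.3140 m
residual clearance needed = 0.0200+0.0300+0.0000 = 0.0500 m
S_min ≈ 0.1800+3.1641+2.3140+0.0500  ⇒  S_min = 91329/16000 m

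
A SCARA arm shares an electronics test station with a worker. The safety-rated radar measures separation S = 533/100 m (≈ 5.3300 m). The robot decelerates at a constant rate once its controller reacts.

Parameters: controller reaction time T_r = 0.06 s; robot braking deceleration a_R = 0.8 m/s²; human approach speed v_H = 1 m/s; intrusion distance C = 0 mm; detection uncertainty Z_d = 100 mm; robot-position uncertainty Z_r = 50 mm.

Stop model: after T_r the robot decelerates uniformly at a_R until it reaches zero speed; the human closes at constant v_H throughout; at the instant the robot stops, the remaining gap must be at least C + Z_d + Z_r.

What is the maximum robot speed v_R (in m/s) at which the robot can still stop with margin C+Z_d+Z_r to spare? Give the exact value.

v_R_max = 2 m/s = 2.0000 m/s

at the boundary: (5/8)·v² + (131/100)·v + (-128/25) = 0
  disc = (131/100)² − 4·(5/8)·(-128/25) = 145161/10000 ; √disc = 381/100
  v_R = (−(131/100) + 381/100) / (2·(5/8)) = 2 m/s
check:
T_s = v_R/a_R = 2/(4/5) = 2.5000 s
reaction-phase robot travel = 2.0000·0.0600 = 0.1200 m
braking distance = 2.0000²/(2·0.8000) = 2.5000 m
person approaches 1.0000·(0.0600+2.5000) = 2.5600 m
C+Z_d+Z_r = 0.0000+0.1000+0.0500 = 0.1500 m
sum ≈ 0.1200+2.5000+2.5600+0.1500 ≈ 5.3300 m = S ✓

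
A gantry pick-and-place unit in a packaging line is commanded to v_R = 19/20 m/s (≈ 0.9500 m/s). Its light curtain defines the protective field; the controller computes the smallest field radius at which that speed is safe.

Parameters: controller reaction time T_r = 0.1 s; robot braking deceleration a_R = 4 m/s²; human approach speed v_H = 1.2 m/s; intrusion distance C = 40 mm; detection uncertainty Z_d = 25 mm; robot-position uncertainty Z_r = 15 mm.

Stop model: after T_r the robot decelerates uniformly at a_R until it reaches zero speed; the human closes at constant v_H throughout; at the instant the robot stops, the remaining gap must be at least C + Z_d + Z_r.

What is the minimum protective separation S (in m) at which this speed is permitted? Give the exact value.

S_min = 2217/3200 m = 0.6928 m

stop time T_s = (19/20)/4 = 0.2375 s
reaction-phase robot travel = 0.9500·0.1000 = 0.0950 m
robot covers 0.9500·0.2375 − ½·4.0000·0.2375² = 0.1128 m while stopping
human over T_r+T_s: 1.2000·(0.1000+0.2375) = 0.4050 m
C+Z_d+Z_r = 0.0400+0.0250+0.0150 = 0.0800 m
S_min ≈ 0.0950+0.1128+0.4050+0.0800  ⇒  S_min = 2217/3200 m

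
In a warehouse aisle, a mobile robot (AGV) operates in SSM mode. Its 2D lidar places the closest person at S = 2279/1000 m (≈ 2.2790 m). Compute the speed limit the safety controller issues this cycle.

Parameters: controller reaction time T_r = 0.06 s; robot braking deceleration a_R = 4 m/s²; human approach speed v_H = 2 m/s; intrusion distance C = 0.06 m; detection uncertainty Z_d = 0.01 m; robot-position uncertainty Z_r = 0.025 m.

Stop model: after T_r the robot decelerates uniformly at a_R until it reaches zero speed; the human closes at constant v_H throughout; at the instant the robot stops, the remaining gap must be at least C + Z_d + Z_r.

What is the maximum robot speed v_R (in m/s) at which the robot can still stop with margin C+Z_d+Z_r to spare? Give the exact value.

v_R_max = 12/5 m/s = 2.4000 m/s

collect terms ⇒ (1/8)·v_R² + (14/25)·v_R + (-258/125) = 0
  disc = (14/25)² − 4·(1/8)·(-258/125) = 841/625 ; √disc = 29/25
  v_R = (−(14/25) + 29/25) / (2·(1/8)) = 12/5 m/s
check:
stop time T_s = (12/5)/4 = 0.6000 s
robot covers v_R·T_r = 2.4000·0.0600 = 0.1440 m before braking
braking distance = 2.4000²/(2·4.0000) = 0.7200 m
human over T_r+T_s: 2.0000·(0.0600+0.6000) = 1.3200 m
margins: 0.0600+0.0100+0.0250 = 0.0950 m
sum ≈ 0.1440+0.7200+1.3200+0.0950 ≈ 2.2790 m = S ✓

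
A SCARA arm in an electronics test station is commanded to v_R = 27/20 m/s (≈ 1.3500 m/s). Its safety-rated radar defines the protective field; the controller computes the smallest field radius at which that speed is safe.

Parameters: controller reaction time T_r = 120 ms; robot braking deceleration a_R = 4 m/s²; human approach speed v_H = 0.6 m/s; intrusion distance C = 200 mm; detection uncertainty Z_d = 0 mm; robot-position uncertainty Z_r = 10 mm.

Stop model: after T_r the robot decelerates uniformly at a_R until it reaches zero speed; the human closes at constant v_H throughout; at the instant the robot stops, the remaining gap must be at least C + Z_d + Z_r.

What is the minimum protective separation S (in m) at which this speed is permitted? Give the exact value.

T_s = v_R/a_R = (27/20)/4 = 0.3375 s
reaction-phase robot travel = 1.3500·0.1200 = 0.1620 m
robot covers 1.3500·0.3375 − ½·4.0000·0.3375² = 0.2278 m while stopping
human over T_r+T_s: 0.6000·(0.1200+0.3375) = 0.2745 m
residual clearance needed = 0.2000+0.0000+0.0100 = 0.2100 m
S_min ≈ 0.1620+0.2278+0.2745+0.2100  ⇒  S_min = 13989/16000 m

S_min = 13989/16000 m = 0.8743 m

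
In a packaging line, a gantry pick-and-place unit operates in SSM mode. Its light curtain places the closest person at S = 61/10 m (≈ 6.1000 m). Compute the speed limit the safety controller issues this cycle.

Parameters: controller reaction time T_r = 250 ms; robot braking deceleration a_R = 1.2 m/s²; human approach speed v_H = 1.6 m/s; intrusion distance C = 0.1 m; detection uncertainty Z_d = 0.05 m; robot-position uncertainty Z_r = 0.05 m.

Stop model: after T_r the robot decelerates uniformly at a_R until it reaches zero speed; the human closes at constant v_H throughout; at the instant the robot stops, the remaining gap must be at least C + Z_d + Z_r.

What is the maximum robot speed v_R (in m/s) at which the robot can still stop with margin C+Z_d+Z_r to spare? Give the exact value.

collect terms ⇒ (5/12)·v_R² + (19/12)·v_R + (-11/2) = 0
  disc = (19/12)² − 4·(5/12)·(-11/2) = 1681/144 ; √disc = 41/12
  v_R = (−(19/12) + 41/12) / (2·(5/12)) = 11/5 m/s
check:
braking lasts T_s = (11/5)/(6/5) = 1.8333 s
reaction-phase robot travel = 2.2000·0.2500 = 0.5500 m
robot under decel: 2.2000²/(2·1.2000) = 2.0167 m
human closes 1.6000·2.0833 = 3.3333 m
margins: 0.1000+0.0500+0.0500 = 0.2000 m
sum ≈ 0.5500+2.0167+3.3333+0.2000 ≈ 6.1000 m = S ✓

v_R_max = 11/5 m/s = 2.2000 m/s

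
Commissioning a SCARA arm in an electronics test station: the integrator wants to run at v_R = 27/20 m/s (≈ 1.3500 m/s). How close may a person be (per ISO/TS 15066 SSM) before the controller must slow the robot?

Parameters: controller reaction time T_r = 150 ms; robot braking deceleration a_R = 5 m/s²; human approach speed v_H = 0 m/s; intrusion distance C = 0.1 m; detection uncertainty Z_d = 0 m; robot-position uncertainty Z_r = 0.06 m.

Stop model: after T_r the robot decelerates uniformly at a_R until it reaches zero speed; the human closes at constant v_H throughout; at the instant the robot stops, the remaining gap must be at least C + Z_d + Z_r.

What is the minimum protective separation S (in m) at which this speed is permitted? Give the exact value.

T_s = v_R/a_R = (27/20)/5 = 0.2700 s
reaction-phase robot travel = 1.3500·0.1500 = 0.2025 m
braking distance = 1.3500²/(2·5.0000) = 0.1822 m
person approaches 0.0000·(0.1500+0.2700) = 0.0000 m
margins: 0.1000+0.0000+0.0600 = 0.1600 m
S_min ≈ 0.2025+0.1822+0.0000+0.1600  ⇒  S_min = 2179/4000 m

S_min = 2179/4000 m = 0.5447 m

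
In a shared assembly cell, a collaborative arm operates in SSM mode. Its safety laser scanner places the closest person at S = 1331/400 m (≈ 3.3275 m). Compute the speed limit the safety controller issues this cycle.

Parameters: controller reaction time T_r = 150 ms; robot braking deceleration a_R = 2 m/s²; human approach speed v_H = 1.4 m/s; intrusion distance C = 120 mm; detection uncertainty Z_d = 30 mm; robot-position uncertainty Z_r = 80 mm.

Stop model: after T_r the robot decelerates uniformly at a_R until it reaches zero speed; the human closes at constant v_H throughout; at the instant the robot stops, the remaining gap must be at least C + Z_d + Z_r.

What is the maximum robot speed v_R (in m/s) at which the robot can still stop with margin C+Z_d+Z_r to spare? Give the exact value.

collect terms ⇒ (1/4)·v_R² + (17/20)·v_R + (-231/80) = 0
  disc = (17/20)² − 4·(1/4)·(-231/80) = 361/100 ; √disc = 19/10
  v_R = (−(17/20) + 19/10) / (2·(1/4)) = 21/10 m/s
check:
stop time T_s = (21/10)/2 = 1.0500 s
reaction-phase robot travel = 2.1000·0.1500 = 0.3150 m
robot covers 2.1000·1.0500 − ½·2.0000·1.0500² = 1.1025 m while stopping
human closes 1.4000·1.2000 = 1.6800 m
residual clearance needed = 0.1200+0.0300+0.0800 = 0.2300 m
sum ≈ 0.3150+1.1025+1.6800+0.2300 ≈ 3.3275 m = S ✓

v_R_max = 21/10 m/s = 2.1000 m/s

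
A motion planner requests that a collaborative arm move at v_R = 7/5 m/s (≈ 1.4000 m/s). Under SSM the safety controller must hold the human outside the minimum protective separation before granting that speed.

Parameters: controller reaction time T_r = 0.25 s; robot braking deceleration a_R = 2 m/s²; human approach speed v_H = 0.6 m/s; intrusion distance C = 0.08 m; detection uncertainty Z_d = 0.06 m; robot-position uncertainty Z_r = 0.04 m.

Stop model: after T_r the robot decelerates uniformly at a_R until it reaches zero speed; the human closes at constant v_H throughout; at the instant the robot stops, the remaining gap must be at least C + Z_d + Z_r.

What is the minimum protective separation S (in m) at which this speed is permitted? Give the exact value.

T_s = v_R/a_R = (7/5)/2 = 0.7000 s
reaction-phase robot travel = 1.4000·0.2500 = 0.3500 m
robot under decel: 1.4000²/(2·2.0000) = 0.4900 m
human closes 0.6000·0.9500 = 0.5700 m
margins: 0.0800+0.0600+0.0400 = 0.1800 m
S_min ≈ 0.3500+0.4900+0.5700+0.1800  ⇒  S_min = 159/100 m

S_min = 159/100 m = 1.5900 m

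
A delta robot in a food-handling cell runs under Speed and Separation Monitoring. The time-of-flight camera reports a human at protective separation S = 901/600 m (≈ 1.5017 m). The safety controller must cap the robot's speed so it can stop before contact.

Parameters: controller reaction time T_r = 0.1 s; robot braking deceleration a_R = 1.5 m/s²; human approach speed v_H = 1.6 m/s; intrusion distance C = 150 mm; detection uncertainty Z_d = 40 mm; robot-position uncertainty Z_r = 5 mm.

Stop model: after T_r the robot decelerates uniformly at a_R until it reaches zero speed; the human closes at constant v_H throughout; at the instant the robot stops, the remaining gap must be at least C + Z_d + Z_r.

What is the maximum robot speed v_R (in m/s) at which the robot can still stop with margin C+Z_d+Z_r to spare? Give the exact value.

collect terms ⇒ (1/3)·v_R² + (7/6)·v_R + (-86/75) = 0
  disc = (7/6)² − 4·(1/3)·(-86/75) = 289/100 ; √disc = 17/10
  v_R = (−(7/6) + 17/10) / (2·(1/3)) = 4/5 m/s
check:
braking lasts T_s = (4/5)/(3/2) = 0.5333 s
reaction-phase robot travel = 0.8000·0.1000 = 0.0800 m
braking distance = 0.8000²/(2·1.5000) = 0.2133 m
human over T_r+T_s: 1.6000·(0.1000+0.5333) = 1.0133 m
C+Z_d+Z_r = 0.1500+0.0400+0.0050 = 0.1950 m
sum ≈ 0.0800+0.2133+1.0133+0.1950 ≈ 1.5017 m = S ✓

v_R_max = 4/5 m/s = 0.8000 m/s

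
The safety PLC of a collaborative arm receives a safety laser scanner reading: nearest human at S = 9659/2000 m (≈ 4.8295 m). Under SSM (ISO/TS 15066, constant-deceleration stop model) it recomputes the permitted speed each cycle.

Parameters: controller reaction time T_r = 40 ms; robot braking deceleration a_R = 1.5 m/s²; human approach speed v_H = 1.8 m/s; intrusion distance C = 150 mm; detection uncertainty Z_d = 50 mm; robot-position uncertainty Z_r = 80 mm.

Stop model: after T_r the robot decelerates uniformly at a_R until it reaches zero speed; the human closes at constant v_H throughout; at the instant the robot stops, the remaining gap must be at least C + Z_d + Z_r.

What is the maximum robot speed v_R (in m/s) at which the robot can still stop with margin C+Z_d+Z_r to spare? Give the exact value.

at the boundary: (1/3)·v² + (31/25)·v + (-1791/400) = 0
  disc = (31/25)² − 4·(1/3)·(-1791/400) = 18769/2500 ; √disc = 137/50
  v_R = (−(31/25) + 137/50) / (2·(1/3)) = 9/4 m/s
check:
T_s = v_R/a_R = (9/4)/(3/2) = 1.5000 s
robot in T_r: 2.2500·0.0400 = 0.0900 m
robot under decel: 2.2500²/(2·1.5000) = 1.6875 m
human closes 1.8000·1.5400 = 2.7720 m
C+Z_d+Z_r = 0.1500+0.0500+0.0800 = 0.2800 m
sum ≈ 0.0900+1.6875+2.7720+0.2800 ≈ 4.8295 m = S ✓

v_R_max = 9/4 m/s = 2.2500 m/s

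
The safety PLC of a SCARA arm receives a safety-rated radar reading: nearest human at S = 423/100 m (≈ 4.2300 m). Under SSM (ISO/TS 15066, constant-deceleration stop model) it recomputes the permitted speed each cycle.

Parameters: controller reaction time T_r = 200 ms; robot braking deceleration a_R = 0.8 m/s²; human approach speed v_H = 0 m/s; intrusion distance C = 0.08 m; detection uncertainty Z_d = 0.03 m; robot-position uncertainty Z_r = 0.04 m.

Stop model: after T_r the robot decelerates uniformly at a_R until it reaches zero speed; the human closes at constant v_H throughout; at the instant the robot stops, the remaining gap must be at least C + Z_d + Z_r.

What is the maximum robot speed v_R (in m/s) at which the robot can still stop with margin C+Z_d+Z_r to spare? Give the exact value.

v_R_max = 12/5 m/s = 2.4000 m/s

quadratic (5/8)·v² + (1/5)·v + (-102/25) = 0
  disc = (1/5)² − 4·(5/8)·(-102/25) = 256/25 ; √disc = 16/5
  v_R = (−(1/5) + 16/5) / (2·(5/8)) = 12/5 m/s
check:
T_s = v_R/a_R = (12/5)/(4/5) = 3.0000 s
reaction-phase robot travel = 2.4000·0.2000 = 0.4800 m
braking distance = 2.4000²/(2·0.8000) = 3.6000 m
human over T_r+T_s: 0.0000·(0.2000+3.0000) = 0.0000 m
C+Z_d+Z_r = 0.0800+0.0300+0.0400 = 0.1500 m
sum ≈ 0.4800+3.6000+0.0000+0.1500 ≈ 4.2300 m = S ✓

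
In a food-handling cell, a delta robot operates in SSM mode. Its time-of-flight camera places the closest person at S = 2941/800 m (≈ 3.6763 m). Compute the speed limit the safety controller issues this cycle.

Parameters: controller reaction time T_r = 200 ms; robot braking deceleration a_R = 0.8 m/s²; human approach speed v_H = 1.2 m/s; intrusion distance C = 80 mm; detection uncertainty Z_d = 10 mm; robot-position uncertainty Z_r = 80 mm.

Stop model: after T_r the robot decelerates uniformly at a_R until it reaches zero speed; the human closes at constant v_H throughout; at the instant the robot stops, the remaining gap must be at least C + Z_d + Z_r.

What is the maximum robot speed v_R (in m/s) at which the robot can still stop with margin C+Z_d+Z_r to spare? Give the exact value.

at the boundary: (5/8)·v² + (17/10)·v + (-2613/800) = 0
  disc = (17/10)² − 4·(5/8)·(-2613/800) = 17689/1600 ; √disc = 133/40
  v_R = (−(17/10) + 133/40) / (2·(5/8)) = 13/10 m/s
check:
stop time T_s = (13/10)/(4/5) = 1.6250 s
reaction-phase robot travel = 1.3000·0.2000 = 0.2600 m
braking distance = 1.3000²/(2·0.8000) = 1.0562 m
person approaches 1.2000·(0.2000+1.6250) = 2.1900 m
C+Z_d+Z_r = 0.0800+0.0100+0.0800 = 0.1700 m
sum ≈ 0.2600+1.0562+2.1900+0.1700 ≈ 3.6763 m = S ✓

v_R_max = 13/10 m/s = 1.3000 m/s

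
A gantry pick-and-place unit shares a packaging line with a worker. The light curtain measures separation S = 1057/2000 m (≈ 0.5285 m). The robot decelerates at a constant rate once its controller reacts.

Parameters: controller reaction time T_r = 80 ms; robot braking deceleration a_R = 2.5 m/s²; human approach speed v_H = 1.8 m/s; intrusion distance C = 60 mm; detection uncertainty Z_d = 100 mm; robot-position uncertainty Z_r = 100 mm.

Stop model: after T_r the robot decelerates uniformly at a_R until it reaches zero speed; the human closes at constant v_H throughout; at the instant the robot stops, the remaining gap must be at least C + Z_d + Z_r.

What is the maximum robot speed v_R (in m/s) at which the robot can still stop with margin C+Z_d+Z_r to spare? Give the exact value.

v_R_max = 3/20 m/s = 0.1500 m/s

collect terms ⇒ (1/5)·v_R² + (4/5)·v_R + (-249/2000) = 0
  disc = (4/5)² − 4·(1/5)·(-249/2000) = 1849/2500 ; √disc = 43/50
  v_R = (−(4/5) + 43/50) / (2·(1/5)) = 3/20 m/s
check:
T_s = v_R/a_R = (3/20)/(5/2) = 0.0600 s
robot in T_r: 0.1500·0.0800 = 0.0120 m
robot under decel: 0.1500²/(2·2.5000) = 0.0045 m
person approaches 1.8000·(0.0800+0.0600) = 0.2520 m
margins: 0.0600+0.1000+0.1000 = 0.2600 m
sum ≈ 0.0120+0.0045+0.2520+0.2600 ≈ 0.5285 m = S ✓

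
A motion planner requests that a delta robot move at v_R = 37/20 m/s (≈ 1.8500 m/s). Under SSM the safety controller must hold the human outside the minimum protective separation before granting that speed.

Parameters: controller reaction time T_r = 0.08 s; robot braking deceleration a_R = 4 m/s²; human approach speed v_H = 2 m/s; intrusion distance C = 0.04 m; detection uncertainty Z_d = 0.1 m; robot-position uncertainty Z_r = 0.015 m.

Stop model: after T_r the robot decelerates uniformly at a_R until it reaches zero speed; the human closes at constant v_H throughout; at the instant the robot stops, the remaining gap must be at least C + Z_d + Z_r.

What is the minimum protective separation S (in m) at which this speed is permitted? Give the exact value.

stop time T_s = (37/20)/4 = 0.4625 s
reaction-phase robot travel = 1.8500·0.0800 = 0.1480 m
robot under decel: 1.8500²/(2·4.0000) = 0.4278 m
human closes 2.0000·0.5425 = 1.0850 m
residual clearance needed = 0.0400+0.1000+0.0150 = 0.1550 m
S_min ≈ 0.1480+0.4278+1.0850+0.1550  ⇒  S_min = 29053/16000 m

S_min = 29053/16000 m = 1.8158 m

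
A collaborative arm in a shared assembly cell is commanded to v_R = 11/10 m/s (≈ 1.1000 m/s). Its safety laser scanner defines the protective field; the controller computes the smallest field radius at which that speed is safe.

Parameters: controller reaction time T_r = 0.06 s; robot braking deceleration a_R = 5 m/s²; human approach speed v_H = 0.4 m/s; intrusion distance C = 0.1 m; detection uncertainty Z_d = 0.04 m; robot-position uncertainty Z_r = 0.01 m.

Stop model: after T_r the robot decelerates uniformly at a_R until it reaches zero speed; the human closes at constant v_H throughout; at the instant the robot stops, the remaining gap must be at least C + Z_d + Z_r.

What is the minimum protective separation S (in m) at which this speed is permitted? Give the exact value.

braking lasts T_s = (11/10)/5 = 0.2200 s
reaction-phase robot travel = 1.1000·0.0600 = 0.0660 m
robot covers 1.1000·0.2200 − ½·5.0000·0.2200² = 0.1210 m while stopping
person approaches 0.4000·(0.0600+0.2200) = 0.1120 m
C+Z_d+Z_r = 0.1000+0.0400+0.0100 = 0.1500 m
S_min ≈ 0.0660+0.1210+0.1120+0.1500  ⇒  S_min = 449/1000 m

S_min = 449/1000 m = 0.4490 m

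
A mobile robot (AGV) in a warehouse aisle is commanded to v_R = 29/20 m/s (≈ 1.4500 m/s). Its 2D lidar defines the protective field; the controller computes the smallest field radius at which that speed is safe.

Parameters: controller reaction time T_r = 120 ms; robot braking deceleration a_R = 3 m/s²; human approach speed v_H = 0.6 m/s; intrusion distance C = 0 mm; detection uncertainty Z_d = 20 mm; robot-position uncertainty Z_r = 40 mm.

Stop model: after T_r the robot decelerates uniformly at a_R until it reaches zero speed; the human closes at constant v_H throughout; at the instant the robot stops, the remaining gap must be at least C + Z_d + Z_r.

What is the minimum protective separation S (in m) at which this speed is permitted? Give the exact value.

S_min = 11357/12000 m = 0.9464 m

stop time T_s = (29/20)/3 = 0.4833 s
robot in T_r: 1.4500·0.1200 = 0.1740 m
braking distance = 1.4500²/(2·3.0000) = 0.3504 m
human closes 0.6000·0.6033 = 0.3620 m
margins: 0.0000+0.0200+0.0400 = 0.0600 m
S_min ≈ 0.1740+0.3504+0.3620+0.0600  ⇒  S_min = 11357/12000 m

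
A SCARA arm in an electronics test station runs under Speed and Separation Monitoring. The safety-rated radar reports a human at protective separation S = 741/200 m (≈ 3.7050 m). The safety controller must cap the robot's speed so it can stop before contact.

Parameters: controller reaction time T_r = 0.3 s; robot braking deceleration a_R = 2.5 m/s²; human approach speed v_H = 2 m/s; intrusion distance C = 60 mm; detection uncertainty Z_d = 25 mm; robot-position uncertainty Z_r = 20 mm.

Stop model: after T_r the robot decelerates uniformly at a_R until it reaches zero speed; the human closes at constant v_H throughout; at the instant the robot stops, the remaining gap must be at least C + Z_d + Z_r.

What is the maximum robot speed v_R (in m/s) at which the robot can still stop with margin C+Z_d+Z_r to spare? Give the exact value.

at the boundary: (1/5)·v² + (11/10)·v + (-3) = 0
  disc = (11/10)² − 4·(1/5)·(-3) = 361/100 ; √disc = 19/10
  v_R = (−(11/10) + 19/10) / (2·(1/5)) = 2 m/s
check:
braking lasts T_s = 2/(5/2) = 0.8000 s
robot covers v_R·T_r = 2.0000·0.3000 = 0.6000 m before braking
robot covers 2.0000·0.8000 − ½·2.5000·0.8000² = 0.8000 m while stopping
person approaches 2.0000·(0.3000+0.8000) = 2.2000 m
residual clearance needed = 0.0600+0.0250+0.0200 = 0.1050 m
sum ≈ 0.6000+0.8000+2.2000+0.1050 ≈ 3.7050 m = S ✓

v_R_max = 2 m/s = 2.0000 m/s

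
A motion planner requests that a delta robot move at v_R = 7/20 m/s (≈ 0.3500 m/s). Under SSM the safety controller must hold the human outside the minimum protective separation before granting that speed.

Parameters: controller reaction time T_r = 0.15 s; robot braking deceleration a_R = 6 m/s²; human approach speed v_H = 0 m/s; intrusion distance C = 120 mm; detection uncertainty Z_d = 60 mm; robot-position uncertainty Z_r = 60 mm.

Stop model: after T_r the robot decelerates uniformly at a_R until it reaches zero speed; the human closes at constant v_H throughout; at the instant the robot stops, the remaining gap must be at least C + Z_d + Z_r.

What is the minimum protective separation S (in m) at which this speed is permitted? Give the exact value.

braking lasts T_s = (7/20)/6 = 0.0583 s
robot covers v_R·T_r = 0.3500·0.1500 = 0.0525 m before braking
robot covers 0.3500·0.0583 − ½·6.0000·0.0583² = 0.0102 m while stopping
person approaches 0.0000·(0.1500+0.0583) = 0.0000 m
residual clearance needed = 0.1200+0.0600+0.0600 = 0.2400 m
S_min ≈ 0.0525+0.0102+0.0000+0.2400  ⇒  S_min = 1453/4800 m

S_min = 1453/4800 m = 0.3027 m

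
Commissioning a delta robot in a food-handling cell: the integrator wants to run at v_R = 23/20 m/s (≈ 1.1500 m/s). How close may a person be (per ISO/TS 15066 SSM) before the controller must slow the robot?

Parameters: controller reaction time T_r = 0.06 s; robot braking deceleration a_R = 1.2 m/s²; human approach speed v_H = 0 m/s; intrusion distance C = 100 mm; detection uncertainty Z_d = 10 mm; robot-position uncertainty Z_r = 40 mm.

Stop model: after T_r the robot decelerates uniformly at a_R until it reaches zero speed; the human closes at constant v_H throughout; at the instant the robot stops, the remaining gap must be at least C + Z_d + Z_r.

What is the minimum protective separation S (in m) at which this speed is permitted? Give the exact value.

braking lasts T_s = (23/20)/(6/5) = 0.9583 s
robot covers v_R·T_r = 1.1500·0.0600 = 0.0690 m before braking
braking distance = 1.1500²/(2·1.2000) = 0.5510 m
human closes 0.0000·1.0183 = 0.0000 m
C+Z_d+Z_r = 0.1000+0.0100+0.0400 = 0.1500 m
S_min ≈ 0.0690+0.5510+0.0000+0.1500  ⇒  S_min = 18481/24000 m

S_min = 18481/24000 m = 0.7700 m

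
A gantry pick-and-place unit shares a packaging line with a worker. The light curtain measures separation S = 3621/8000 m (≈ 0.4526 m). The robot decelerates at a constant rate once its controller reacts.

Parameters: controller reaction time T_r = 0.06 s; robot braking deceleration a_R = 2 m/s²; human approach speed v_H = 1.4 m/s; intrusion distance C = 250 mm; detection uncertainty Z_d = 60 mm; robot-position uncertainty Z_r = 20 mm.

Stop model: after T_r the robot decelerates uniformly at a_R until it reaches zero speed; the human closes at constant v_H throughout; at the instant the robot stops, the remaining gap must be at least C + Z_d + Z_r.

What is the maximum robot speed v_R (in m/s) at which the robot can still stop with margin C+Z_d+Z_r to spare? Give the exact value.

collect terms ⇒ (1/4)·v_R² + (19/25)·v_R + (-309/8000) = 0
  disc = (19/25)² − 4·(1/4)·(-309/8000) = 24649/40000 ; √disc = 157/200
  v_R = (−(19/25) + 157/200) / (2·(1/4)) = 1/20 m/s
check:
T_s = v_R/a_R = (1/20)/2 = 0.0250 s
robot covers v_R·T_r = 0.0500·0.0600 = 0.0030 m before braking
robot under decel: 0.0500²/(2·2.0000) = 0.0006 m
person approaches 1.4000·(0.0600+0.0250) = 0.1190 m
margins: 0.2500+0.0600+0.0200 = 0.3300 m
sum ≈ 0.0030+0.0006+0.1190+0.3300 ≈ 0.4526 m = S ✓

v_R_max = 1/20 m/s = 0.0500 m/s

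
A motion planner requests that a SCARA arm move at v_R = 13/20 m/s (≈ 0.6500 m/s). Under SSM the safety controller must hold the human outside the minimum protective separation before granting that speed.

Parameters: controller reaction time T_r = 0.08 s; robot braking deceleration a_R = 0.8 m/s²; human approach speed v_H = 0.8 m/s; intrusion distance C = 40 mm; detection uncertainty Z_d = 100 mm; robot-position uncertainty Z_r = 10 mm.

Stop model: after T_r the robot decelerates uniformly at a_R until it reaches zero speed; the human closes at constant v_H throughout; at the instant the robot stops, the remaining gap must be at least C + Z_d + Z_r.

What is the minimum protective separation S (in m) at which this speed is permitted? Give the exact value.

S_min = 18881/16000 m = 1.1801 m

stop time T_s = (13/20)/(4/5) = 0.8125 s
robot in T_r: 0.6500·0.0800 = 0.0520 m
robot covers 0.6500·0.8125 − ½·0.8000·0.8125² = 0.2641 m while stopping
person approaches 0.8000·(0.0800+0.8125) = 0.7140 m
residual clearance needed = 0.0400+0.1000+0.0100 = 0.1500 m
S_min ≈ 0.0520+0.2641+0.7140+0.1500  ⇒  S_min = 18881/16000 m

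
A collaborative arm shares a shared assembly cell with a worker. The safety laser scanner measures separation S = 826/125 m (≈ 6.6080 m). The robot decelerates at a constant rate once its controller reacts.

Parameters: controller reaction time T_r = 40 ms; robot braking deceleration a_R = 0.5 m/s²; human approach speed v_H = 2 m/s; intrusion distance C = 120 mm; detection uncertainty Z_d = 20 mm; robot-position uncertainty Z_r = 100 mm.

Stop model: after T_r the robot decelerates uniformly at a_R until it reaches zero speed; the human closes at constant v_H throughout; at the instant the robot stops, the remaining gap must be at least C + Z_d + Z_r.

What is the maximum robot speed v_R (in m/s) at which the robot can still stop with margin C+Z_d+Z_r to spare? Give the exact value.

collect terms ⇒ (1)·v_R² + (101/25)·v_R + (-786/125) = 0
  disc = (101/25)² − 4·(1)·(-786/125) = 25921/625 ; √disc = 161/25
  v_R = (−(101/25) + 161/25) / (2·(1)) = 6/5 m/s
check:
braking lasts T_s = (6/5)/(1/2) = 2.4000 s
robot covers v_R·T_r = 1.2000·0.0400 = 0.0480 m before braking
robot under decel: 1.2000²/(2·0.5000) = 1.4400 m
human closes 2.0000·2.4400 = 4.8800 m
margins: 0.1200+0.0200+0.1000 = 0.2400 m
sum ≈ 0.0480+1.4400+4.8800+0.2400 ≈ 6.6080 m = S ✓

v_R_max = 6/5 m/s = 1.2000 m/s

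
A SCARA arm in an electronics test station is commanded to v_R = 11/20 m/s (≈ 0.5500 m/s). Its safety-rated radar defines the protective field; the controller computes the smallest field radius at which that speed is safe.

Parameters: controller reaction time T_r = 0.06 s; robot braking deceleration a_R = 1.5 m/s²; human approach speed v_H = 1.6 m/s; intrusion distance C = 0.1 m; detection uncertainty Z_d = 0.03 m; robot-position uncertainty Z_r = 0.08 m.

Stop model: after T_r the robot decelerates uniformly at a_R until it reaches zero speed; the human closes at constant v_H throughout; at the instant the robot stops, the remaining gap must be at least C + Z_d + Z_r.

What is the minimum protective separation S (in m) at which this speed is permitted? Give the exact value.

braking lasts T_s = (11/20)/(3/2) = 0.3667 s
robot covers v_R·T_r = 0.5500·0.0600 = 0.0330 m before braking
robot under decel: 0.5500²/(2·1.5000) = 0.1008 m
person approaches 1.6000·(0.0600+0.3667) = 0.6827 m
C+Z_d+Z_r = 0.1000+0.0300+0.0800 = 0.2100 m
S_min ≈ 0.0330+0.1008+0.6827+0.2100  ⇒  S_min = 2053/2000 m

S_min = 2053/2000 m = 1.0265 m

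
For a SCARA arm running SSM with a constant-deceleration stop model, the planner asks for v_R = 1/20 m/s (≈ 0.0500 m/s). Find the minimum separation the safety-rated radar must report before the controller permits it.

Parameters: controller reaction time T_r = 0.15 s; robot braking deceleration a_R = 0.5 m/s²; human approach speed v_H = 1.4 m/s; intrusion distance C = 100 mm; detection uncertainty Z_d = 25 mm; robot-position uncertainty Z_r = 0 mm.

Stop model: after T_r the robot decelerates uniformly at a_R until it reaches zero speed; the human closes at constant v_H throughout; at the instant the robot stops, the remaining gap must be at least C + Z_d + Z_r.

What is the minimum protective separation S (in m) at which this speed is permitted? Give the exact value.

braking lasts T_s = (1/20)/(1/2) = 0.1000 s
robot in T_r: 0.0500·0.1500 = 0.0075 m
braking distance = 0.0500²/(2·0.5000) = 0.0025 m
human over T_r+T_s: 1.4000·(0.1500+0.1000) = 0.3500 m
residual clearance needed = 0.1000+0.0250+0.0000 = 0.1250 m
S_min ≈ 0.0075+0.0025+0.3500+0.1250  ⇒  S_min = 97/200 m

S_min = 97/200 m = 0.4850 m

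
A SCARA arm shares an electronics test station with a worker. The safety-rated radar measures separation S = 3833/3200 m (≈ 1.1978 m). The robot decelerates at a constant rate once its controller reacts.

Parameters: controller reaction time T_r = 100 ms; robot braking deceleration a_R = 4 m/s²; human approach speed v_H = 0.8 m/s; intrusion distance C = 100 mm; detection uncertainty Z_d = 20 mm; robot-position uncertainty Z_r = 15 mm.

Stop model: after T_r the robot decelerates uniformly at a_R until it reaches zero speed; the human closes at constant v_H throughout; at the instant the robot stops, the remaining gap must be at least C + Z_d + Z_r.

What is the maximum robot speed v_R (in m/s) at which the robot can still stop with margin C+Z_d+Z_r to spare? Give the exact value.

v_R_max = 37/20 m/s = 1.8500 m/s

quadratic (1/8)·v² + (3/10)·v + (-629/640) = 0
  disc = (3/10)² − 4·(1/8)·(-629/640) = 3721/6400 ; √disc = 61/80
  v_R = (−(3/10) + 61/80) / (2·(1/8)) = 37/20 m/s
check:
stop time T_s = (37/20)/4 = 0.4625 s
robot covers v_R·T_r = 1.8500·0.1000 = 0.1850 m before braking
braking distance = 1.8500²/(2·4.0000) = 0.4278 m
human over T_r+T_s: 0.8000·(0.1000+0.4625) = 0.4500 m
C+Z_d+Z_r = 0.1000+0.0200+0.0150 = 0.1350 m
sum ≈ 0.1850+0.4278+0.4500+0.1350 ≈ 1.1978 m = S ✓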